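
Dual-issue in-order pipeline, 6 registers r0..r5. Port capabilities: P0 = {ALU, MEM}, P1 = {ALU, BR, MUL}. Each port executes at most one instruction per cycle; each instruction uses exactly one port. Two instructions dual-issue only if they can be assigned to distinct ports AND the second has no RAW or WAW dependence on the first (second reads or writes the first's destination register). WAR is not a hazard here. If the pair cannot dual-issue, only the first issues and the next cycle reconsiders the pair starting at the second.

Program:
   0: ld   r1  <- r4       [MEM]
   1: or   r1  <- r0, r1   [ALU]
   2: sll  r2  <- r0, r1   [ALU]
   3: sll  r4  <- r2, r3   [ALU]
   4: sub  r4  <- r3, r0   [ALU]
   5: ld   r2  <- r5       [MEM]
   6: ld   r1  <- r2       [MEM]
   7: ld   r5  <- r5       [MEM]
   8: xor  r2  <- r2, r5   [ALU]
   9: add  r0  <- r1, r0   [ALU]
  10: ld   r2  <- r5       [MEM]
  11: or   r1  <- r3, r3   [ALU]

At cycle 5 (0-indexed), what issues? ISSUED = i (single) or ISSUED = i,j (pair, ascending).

[0] i0  ld.MEM  -- RAW+WAW r1
[1] i1  or.ALU  -- RAW r1
[2] i2  sll.ALU  -- RAW r2
[3] i3  sll.ALU  -- WAW r4
[4] i4,i5  sub.ALU ld.MEM  -- dual
[5] i6  ld.MEM  -- no-port MEM/MEM
[6] i7  ld.MEM  -- RAW r5
[7] i8,i9  xor.ALU add.ALU  -- dual
[8] i10,i11  ld.MEM or.ALU  -- dual

ISSUED = 6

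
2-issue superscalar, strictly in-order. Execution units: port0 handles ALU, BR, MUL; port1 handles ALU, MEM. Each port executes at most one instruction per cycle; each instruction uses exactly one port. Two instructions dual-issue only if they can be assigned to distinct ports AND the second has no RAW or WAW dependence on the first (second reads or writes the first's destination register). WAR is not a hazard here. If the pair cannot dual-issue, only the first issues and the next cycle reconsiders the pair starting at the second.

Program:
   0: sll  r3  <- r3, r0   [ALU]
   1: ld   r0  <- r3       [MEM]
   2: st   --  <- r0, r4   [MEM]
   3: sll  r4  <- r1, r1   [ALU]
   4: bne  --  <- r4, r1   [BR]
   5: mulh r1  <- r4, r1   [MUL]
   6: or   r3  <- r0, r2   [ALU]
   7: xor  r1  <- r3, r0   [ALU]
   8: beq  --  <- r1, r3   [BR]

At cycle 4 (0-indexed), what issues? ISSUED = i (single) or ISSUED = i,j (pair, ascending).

ISSUED = 5,6

t=0 i0:sll ; RAW r3
t=1 i1:ld ; no-port MEM/MEM
t=2 i2/i3:st;sll ; dual
t=3 i4:bne ; no-port BR/MUL
t=4 i5/i6:mulh;or ; dual
t=5 i7:xor ; RAW r1
t=6 i8:beq ; tail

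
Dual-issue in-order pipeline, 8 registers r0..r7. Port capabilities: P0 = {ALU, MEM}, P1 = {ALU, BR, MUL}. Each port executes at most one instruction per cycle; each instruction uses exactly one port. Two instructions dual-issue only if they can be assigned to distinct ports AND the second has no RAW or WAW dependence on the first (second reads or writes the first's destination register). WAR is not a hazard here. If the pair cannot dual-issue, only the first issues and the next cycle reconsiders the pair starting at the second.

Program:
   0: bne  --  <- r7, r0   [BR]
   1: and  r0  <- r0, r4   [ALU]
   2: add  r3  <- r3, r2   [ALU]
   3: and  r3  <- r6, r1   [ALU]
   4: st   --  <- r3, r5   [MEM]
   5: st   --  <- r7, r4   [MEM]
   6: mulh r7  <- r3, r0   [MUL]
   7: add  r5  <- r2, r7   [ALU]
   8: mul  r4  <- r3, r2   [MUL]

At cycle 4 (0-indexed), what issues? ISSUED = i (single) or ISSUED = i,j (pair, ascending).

ISSUED = 5,6

c0: i0/i1 bne+and  dual
c1: i2 add  WAW r3
c2: i3 and  RAW r3
c3: i4 st  no-port MEM/MEM
c4: i5/i6 st+mulh  dual
c5: i7/i8 add+mul  dual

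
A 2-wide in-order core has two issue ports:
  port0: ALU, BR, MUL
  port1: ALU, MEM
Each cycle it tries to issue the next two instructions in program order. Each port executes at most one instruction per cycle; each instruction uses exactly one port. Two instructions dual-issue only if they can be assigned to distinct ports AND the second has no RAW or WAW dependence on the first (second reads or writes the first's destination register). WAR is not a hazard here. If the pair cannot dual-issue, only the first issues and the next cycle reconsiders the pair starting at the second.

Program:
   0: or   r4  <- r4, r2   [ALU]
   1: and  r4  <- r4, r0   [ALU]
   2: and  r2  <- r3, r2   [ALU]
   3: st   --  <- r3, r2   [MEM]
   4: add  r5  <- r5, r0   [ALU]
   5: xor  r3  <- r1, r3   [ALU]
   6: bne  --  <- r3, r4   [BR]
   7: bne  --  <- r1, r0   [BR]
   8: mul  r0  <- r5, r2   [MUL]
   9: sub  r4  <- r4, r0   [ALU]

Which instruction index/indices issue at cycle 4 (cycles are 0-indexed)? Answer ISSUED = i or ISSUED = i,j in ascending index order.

ISSUED = 6

t=0 i0:or.ALU ; RAW+WAW r4
t=1 i1/i2:and.ALU;and.ALU ; 2-wide
t=2 i3/i4:st.MEM;add.ALU ; 2-wide
t=3 i5:xor.ALU ; RAW r3
t=4 i6:bne.BR ; no-port BR/BR
t=5 i7:bne.BR ; no-port BR/MUL
t=6 i8:mul.MUL ; RAW r0
t=7 i9:sub.ALU ; tail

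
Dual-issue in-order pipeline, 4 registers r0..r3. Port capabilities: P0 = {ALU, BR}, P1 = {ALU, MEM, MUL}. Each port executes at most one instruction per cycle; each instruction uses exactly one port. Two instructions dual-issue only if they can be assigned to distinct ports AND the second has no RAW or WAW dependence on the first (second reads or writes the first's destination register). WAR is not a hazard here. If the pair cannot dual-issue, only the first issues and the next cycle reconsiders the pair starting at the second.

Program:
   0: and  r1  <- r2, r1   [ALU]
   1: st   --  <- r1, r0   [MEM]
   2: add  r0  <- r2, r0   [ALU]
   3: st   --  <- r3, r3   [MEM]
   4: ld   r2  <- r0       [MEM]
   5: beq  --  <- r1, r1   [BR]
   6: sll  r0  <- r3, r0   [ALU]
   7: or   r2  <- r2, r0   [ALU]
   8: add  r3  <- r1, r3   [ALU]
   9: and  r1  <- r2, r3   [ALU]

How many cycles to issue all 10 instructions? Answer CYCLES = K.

  cy0 -> i0 (and) RAW r1
  cy1 -> i1&i2 (st+add) dual
  cy2 -> i3 (st) no-port MEM/MEM
  cy3 -> i4&i5 (ld+beq) dual
  cy4 -> i6 (sll) RAW r0
  cy5 -> i7&i8 (or+add) dual
  cy6 -> i9 (and) tail

CYCLES = 7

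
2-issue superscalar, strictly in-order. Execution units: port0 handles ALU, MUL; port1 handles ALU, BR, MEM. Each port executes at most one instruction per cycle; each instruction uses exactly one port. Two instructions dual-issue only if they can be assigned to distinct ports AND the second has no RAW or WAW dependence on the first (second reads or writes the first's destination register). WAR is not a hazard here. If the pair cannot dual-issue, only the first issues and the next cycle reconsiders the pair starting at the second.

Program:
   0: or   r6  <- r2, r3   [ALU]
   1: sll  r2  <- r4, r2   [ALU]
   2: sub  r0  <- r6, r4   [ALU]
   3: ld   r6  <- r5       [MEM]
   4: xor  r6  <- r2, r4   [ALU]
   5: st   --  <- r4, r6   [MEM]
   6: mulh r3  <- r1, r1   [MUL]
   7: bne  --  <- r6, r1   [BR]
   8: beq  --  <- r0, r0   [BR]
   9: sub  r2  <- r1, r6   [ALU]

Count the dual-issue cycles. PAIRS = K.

PAIRS = 4

t=0 i0,i1:or.ALU/sll.ALU ; pair
t=1 i2,i3:sub.ALU/ld.MEM ; pair
t=2 i4:xor.ALU ; RAW r6
t=3 i5,i6:st.MEM/mulh.MUL ; pair
t=4 i7:bne.BR ; no-port BR/BR
t=5 i8,i9:beq.BR/sub.ALU ; pair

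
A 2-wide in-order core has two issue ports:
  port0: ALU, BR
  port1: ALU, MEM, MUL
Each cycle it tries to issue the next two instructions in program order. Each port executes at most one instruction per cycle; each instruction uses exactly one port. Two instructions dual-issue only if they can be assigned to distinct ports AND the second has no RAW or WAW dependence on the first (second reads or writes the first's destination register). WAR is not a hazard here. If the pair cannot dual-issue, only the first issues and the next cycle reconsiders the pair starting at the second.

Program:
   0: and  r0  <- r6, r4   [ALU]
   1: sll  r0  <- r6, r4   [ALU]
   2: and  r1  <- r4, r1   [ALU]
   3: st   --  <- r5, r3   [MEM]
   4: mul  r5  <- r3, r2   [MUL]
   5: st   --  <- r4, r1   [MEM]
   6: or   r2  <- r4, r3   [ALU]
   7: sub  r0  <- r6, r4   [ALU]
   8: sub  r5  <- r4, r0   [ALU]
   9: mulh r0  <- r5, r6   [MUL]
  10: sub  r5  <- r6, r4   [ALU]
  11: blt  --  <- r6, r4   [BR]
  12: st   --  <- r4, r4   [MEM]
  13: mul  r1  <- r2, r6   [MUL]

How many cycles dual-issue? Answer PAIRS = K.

PAIRS = 4

#0 head=0: and i0 WAW r0
#1 head=1: sll and i1/i2 dual
#2 head=3: st i3 no-port MEM/MUL
#3 head=4: mul i4 no-port MUL/MEM
#4 head=5: st or i5/i6 dual
#5 head=7: sub i7 RAW r0
#6 head=8: sub i8 RAW r5
#7 head=9: mulh sub i9/i10 dual
#8 head=11: blt st i11/i12 dual
#9 head=13: mul i13 tail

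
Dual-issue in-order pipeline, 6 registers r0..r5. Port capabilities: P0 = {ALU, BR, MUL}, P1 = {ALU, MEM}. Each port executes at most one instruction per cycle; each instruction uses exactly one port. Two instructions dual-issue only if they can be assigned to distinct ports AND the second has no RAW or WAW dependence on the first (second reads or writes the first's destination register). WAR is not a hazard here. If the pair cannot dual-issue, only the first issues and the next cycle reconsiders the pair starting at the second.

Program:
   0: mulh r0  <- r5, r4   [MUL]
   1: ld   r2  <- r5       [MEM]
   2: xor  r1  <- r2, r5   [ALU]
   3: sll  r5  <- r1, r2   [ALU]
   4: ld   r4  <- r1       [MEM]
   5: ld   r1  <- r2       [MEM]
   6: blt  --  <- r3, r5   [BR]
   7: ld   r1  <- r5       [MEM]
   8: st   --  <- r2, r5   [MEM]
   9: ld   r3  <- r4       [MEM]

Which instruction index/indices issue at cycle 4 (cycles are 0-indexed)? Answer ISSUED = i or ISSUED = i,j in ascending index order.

ISSUED = 7

0. mulh.MUL+ld.MEM @i0,i1  | 2-wide
1. xor.ALU @i2  | RAW r1
2. sll.ALU+ld.MEM @i3,i4  | 2-wide
3. ld.MEM+blt.BR @i5,i6  | 2-wide
4. ld.MEM @i7  | no-port MEM/MEM
5. st.MEM @i8  | no-port MEM/MEM
6. ld.MEM @i9  | tail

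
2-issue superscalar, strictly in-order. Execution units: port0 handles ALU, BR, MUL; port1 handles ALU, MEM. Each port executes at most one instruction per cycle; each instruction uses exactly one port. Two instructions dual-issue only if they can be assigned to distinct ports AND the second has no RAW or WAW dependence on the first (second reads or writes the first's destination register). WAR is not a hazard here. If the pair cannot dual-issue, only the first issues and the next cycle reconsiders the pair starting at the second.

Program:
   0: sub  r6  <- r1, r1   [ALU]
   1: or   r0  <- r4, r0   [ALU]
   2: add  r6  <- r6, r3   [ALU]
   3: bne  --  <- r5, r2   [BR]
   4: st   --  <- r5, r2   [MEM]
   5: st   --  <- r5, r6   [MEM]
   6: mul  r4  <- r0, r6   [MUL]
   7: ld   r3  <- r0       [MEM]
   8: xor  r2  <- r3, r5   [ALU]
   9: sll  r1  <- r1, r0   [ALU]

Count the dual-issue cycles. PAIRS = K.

PAIRS = 4

[0] i0+i1  sub.ALU;or.ALU  -- dual
[1] i2+i3  add.ALU;bne.BR  -- dual
[2] i4  st.MEM  -- no-port MEM/MEM
[3] i5+i6  st.MEM;mul.MUL  -- dual
[4] i7  ld.MEM  -- RAW r3
[5] i8+i9  xor.ALU;sll.ALU  -- dual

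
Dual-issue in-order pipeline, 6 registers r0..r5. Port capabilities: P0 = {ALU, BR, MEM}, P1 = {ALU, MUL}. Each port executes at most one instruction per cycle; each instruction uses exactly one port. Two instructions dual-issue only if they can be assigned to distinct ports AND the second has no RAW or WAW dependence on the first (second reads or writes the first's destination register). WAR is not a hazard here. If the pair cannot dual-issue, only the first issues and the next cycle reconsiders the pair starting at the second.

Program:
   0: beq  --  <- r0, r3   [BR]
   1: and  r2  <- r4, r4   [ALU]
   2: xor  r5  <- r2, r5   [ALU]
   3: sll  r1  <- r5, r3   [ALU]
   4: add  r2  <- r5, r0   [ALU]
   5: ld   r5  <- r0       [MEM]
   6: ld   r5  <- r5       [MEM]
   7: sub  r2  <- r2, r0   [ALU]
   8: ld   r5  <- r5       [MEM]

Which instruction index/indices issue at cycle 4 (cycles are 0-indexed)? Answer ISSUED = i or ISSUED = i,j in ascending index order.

  cy0 -> i0/i1 (beq.BR;and.ALU) 2-wide
  cy1 -> i2 (xor.ALU) RAW r5
  cy2 -> i3/i4 (sll.ALU;add.ALU) 2-wide
  cy3 -> i5 (ld.MEM) no-port MEM/MEM
  cy4 -> i6/i7 (ld.MEM;sub.ALU) 2-wide
  cy5 -> i8 (ld.MEM) tail

ISSUED = 6,7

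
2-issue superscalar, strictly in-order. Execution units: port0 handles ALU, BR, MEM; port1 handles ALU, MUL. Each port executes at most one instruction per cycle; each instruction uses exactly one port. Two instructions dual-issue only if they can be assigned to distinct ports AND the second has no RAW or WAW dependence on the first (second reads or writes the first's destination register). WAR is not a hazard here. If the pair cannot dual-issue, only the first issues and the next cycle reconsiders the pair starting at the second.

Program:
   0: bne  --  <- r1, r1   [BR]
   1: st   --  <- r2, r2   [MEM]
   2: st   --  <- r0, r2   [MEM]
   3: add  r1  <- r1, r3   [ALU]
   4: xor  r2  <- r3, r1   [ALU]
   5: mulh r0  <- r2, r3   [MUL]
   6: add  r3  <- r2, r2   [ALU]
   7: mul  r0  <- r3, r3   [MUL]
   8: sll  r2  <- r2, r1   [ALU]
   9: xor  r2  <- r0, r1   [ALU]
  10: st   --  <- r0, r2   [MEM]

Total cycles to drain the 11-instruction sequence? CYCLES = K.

CYCLES = 8

t=0 i0:bne ; no-port BR/MEM
t=1 i1:st ; no-port MEM/MEM
t=2 i2,i3:st;add ; 2-wide
t=3 i4:xor ; RAW r2
t=4 i5,i6:mulh;add ; 2-wide
t=5 i7,i8:mul;sll ; 2-wide
t=6 i9:xor ; RAW r2
t=7 i10:st ; tail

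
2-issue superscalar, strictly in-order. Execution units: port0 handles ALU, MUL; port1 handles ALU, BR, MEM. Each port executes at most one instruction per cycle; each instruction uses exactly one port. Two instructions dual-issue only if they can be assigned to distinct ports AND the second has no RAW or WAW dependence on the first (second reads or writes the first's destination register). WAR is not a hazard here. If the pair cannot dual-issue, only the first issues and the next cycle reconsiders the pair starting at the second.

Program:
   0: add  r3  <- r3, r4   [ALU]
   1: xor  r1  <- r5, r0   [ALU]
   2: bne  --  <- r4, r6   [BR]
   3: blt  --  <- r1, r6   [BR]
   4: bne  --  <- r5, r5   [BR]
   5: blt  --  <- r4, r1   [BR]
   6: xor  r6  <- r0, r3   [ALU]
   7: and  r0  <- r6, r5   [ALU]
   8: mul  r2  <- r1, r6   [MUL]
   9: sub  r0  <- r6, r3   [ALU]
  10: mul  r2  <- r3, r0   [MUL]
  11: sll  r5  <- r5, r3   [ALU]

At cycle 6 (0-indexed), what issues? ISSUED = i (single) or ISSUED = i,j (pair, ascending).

ISSUED = 9

  cy0 -> i0&i1 (add.ALU;xor.ALU) dual
  cy1 -> i2 (bne.BR) no-port BR/BR
  cy2 -> i3 (blt.BR) no-port BR/BR
  cy3 -> i4 (bne.BR) no-port BR/BR
  cy4 -> i5&i6 (blt.BR;xor.ALU) dual
  cy5 -> i7&i8 (and.ALU;mul.MUL) dual
  cy6 -> i9 (sub.ALU) RAW r0
  cy7 -> i10&i11 (mul.MUL;sll.ALU) dual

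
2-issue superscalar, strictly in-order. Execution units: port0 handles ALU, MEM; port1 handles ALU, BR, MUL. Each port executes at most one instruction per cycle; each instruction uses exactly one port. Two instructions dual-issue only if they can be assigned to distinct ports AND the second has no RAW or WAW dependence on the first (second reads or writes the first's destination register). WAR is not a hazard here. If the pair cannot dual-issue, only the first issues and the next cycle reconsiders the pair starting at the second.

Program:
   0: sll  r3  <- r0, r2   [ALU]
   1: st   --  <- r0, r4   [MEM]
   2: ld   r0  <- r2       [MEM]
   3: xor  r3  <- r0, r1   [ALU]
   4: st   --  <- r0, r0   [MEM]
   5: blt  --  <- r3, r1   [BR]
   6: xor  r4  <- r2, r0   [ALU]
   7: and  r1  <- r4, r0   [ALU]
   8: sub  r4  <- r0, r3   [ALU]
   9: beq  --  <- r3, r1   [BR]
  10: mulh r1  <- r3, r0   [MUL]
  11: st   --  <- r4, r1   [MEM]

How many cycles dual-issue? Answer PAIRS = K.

t=0 i0,i1:sll st ; pair
t=1 i2:ld ; RAW r0
t=2 i3,i4:xor st ; pair
t=3 i5,i6:blt xor ; pair
t=4 i7,i8:and sub ; pair
t=5 i9:beq ; no-port BR/MUL
t=6 i10:mulh ; RAW r1
t=7 i11:st ; tail

PAIRS = 4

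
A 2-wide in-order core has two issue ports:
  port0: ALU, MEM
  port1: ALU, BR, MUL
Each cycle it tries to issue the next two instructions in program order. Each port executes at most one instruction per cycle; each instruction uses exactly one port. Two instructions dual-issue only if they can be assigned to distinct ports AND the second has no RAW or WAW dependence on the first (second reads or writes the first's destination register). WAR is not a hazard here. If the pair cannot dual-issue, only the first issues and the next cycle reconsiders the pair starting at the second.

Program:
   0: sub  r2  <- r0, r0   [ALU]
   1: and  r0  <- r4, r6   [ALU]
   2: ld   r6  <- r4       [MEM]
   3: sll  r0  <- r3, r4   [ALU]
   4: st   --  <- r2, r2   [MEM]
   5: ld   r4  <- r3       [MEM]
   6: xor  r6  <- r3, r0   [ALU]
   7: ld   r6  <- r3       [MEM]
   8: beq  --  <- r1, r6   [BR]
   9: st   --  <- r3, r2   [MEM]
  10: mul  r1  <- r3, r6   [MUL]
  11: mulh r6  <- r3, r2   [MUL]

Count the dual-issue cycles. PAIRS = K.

t=0 i0,i1:sub.ALU+and.ALU ; dual
t=1 i2,i3:ld.MEM+sll.ALU ; dual
t=2 i4:st.MEM ; no-port MEM/MEM
t=3 i5,i6:ld.MEM+xor.ALU ; dual
t=4 i7:ld.MEM ; RAW r6
t=5 i8,i9:beq.BR+st.MEM ; dual
t=6 i10:mul.MUL ; no-port MUL/MUL
t=7 i11:mulh.MUL ; tail

PAIRS = 4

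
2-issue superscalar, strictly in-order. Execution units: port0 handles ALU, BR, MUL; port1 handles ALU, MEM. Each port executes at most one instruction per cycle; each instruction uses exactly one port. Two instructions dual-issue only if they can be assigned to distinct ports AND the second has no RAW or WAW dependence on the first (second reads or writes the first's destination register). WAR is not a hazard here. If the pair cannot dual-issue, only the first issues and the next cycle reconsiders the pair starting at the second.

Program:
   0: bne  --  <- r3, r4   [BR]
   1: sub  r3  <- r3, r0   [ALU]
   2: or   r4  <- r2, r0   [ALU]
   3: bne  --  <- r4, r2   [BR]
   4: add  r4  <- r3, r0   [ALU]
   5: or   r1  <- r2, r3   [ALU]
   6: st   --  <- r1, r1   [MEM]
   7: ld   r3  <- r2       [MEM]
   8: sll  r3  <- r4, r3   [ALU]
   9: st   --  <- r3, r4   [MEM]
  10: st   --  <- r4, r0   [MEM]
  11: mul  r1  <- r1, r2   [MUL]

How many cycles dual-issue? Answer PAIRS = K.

PAIRS = 3

t=0 i0+i1:bne.BR/sub.ALU ; 2-wide
t=1 i2:or.ALU ; RAW r4
t=2 i3+i4:bne.BR/add.ALU ; 2-wide
t=3 i5:or.ALU ; RAW r1
t=4 i6:st.MEM ; no-port MEM/MEM
t=5 i7:ld.MEM ; RAW+WAW r3
t=6 i8:sll.ALU ; RAW r3
t=7 i9:st.MEM ; no-port MEM/MEM
t=8 i10+i11:st.MEM/mul.MUL ; 2-wide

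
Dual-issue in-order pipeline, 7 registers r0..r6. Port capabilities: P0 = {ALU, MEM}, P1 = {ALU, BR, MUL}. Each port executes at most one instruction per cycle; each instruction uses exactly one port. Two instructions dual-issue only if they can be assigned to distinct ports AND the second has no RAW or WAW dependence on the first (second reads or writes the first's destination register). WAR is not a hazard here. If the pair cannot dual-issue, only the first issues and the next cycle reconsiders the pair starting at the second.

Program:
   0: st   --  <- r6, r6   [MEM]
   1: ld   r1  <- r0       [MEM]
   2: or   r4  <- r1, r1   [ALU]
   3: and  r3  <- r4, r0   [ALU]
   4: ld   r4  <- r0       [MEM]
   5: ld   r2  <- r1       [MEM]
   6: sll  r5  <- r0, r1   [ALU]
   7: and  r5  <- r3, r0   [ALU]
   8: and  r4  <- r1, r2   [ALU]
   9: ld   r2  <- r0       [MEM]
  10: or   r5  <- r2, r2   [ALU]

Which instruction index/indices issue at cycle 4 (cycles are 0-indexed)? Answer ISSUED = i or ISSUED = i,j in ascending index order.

ISSUED = 5,6

0. st @i0  | no-port MEM/MEM
1. ld @i1  | RAW r1
2. or @i2  | RAW r4
3. and;ld @i3,i4  | pair
4. ld;sll @i5,i6  | pair
5. and;and @i7,i8  | pair
6. ld @i9  | RAW r2
7. or @i10  | tail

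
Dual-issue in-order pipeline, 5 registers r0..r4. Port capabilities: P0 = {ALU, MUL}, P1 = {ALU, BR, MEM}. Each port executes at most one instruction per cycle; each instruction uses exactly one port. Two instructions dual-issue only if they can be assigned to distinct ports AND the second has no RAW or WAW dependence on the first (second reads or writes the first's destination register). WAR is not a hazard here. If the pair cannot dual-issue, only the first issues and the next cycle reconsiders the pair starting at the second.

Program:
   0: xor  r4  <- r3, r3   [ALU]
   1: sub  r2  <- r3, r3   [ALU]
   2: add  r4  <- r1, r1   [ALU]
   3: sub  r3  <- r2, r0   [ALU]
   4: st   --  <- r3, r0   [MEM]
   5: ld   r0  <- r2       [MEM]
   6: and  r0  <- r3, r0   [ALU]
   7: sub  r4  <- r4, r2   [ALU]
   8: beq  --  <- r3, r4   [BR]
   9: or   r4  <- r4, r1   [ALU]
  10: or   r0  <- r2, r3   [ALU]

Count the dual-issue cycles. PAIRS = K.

#0 head=0: xor;sub i0&i1 pair
#1 head=2: add;sub i2&i3 pair
#2 head=4: st i4 no-port MEM/MEM
#3 head=5: ld i5 RAW+WAW r0
#4 head=6: and;sub i6&i7 pair
#5 head=8: beq;or i8&i9 pair
#6 head=10: or i10 tail

PAIRS = 4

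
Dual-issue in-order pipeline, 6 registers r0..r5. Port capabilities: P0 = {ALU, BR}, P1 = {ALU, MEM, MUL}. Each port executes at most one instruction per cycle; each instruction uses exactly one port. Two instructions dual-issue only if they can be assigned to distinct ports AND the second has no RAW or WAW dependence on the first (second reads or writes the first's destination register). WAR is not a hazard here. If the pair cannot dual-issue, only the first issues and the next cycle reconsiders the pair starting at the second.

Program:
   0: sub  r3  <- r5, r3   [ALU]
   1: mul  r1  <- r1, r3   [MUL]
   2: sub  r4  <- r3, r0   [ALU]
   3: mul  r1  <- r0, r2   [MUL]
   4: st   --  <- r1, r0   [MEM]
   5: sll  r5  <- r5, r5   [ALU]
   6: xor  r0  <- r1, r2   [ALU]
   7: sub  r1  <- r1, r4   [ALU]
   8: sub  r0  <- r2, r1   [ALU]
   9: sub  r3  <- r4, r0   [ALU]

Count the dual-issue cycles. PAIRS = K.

PAIRS = 3

[0] i0  sub  -- RAW r3
[1] i1,i2  mul;sub  -- 2-wide
[2] i3  mul  -- no-port MUL/MEM
[3] i4,i5  st;sll  -- 2-wide
[4] i6,i7  xor;sub  -- 2-wide
[5] i8  sub  -- RAW r0
[6] i9  sub  -- tail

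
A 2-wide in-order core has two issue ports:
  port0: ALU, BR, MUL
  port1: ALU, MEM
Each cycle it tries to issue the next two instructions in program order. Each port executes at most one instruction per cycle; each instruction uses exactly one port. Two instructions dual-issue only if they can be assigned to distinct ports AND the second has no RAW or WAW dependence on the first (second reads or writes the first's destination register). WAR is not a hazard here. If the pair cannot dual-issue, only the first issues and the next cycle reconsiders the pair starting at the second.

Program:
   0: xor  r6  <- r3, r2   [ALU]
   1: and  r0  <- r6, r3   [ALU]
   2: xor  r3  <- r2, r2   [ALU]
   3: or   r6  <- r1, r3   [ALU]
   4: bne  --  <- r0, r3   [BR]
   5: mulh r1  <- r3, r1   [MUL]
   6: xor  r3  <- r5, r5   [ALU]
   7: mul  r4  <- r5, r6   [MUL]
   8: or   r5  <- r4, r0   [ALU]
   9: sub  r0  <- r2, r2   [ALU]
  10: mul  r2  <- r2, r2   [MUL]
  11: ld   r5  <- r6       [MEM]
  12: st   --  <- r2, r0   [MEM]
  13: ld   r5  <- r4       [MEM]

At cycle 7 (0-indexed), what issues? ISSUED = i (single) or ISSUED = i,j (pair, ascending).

ISSUED = 12

c0: i0 xor.ALU  RAW r6
c1: i1/i2 and.ALU;xor.ALU  pair
c2: i3/i4 or.ALU;bne.BR  pair
c3: i5/i6 mulh.MUL;xor.ALU  pair
c4: i7 mul.MUL  RAW r4
c5: i8/i9 or.ALU;sub.ALU  pair
c6: i10/i11 mul.MUL;ld.MEM  pair
c7: i12 st.MEM  no-port MEM/MEM
c8: i13 ld.MEM  tail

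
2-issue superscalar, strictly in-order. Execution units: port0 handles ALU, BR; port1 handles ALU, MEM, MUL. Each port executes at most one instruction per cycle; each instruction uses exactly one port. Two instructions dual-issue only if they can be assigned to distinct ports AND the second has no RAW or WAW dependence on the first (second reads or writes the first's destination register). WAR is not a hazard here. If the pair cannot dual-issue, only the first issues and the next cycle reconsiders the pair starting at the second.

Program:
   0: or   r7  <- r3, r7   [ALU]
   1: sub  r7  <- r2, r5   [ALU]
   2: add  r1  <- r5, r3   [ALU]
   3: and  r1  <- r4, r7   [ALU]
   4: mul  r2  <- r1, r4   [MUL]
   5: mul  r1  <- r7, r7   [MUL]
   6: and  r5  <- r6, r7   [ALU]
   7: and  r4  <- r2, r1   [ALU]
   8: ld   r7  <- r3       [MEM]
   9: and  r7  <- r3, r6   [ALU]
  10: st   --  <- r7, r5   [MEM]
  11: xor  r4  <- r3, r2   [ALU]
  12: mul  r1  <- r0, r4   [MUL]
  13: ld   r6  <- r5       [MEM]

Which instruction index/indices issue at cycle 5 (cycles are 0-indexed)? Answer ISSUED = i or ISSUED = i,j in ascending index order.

ISSUED = 7,8

[0] i0  or  -- WAW r7
[1] i1/i2  sub+add  -- 2-wide
[2] i3  and  -- RAW r1
[3] i4  mul  -- no-port MUL/MUL
[4] i5/i6  mul+and  -- 2-wide
[5] i7/i8  and+ld  -- 2-wide
[6] i9  and  -- RAW r7
[7] i10/i11  st+xor  -- 2-wide
[8] i12  mul  -- no-port MUL/MEM
[9] i13  ld  -- tail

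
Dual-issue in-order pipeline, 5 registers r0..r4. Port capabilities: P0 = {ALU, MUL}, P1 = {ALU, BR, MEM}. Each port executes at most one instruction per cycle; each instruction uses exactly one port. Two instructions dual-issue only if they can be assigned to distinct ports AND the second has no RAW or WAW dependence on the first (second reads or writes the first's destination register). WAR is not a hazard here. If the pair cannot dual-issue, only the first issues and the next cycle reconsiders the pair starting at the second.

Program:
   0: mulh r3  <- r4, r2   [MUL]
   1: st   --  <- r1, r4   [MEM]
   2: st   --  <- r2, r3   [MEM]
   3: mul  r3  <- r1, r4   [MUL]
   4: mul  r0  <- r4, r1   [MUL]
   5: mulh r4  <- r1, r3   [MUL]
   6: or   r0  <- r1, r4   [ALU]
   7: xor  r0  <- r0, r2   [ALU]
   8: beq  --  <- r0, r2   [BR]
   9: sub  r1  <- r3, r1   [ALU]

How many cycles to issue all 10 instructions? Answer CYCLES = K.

c0: i0,i1 mulh st  2-wide
c1: i2,i3 st mul  2-wide
c2: i4 mul  no-port MUL/MUL
c3: i5 mulh  RAW r4
c4: i6 or  RAW+WAW r0
c5: i7 xor  RAW r0
c6: i8,i9 beq sub  2-wide

CYCLES = 7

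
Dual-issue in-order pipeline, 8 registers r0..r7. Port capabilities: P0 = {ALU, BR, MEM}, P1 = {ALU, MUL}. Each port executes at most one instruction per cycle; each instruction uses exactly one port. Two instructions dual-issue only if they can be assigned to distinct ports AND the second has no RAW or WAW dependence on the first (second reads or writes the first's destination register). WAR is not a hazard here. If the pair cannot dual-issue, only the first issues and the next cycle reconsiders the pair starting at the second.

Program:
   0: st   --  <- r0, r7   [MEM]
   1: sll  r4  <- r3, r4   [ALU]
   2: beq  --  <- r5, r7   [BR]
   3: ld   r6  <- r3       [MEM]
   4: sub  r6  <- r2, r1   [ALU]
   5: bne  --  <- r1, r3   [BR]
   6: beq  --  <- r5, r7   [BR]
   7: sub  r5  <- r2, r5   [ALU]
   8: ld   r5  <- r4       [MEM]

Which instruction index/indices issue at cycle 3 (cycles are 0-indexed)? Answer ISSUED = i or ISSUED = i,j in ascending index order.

0. st.MEM/sll.ALU @i0/i1  | pair
1. beq.BR @i2  | no-port BR/MEM
2. ld.MEM @i3  | WAW r6
3. sub.ALU/bne.BR @i4/i5  | pair
4. beq.BR/sub.ALU @i6/i7  | pair
5. ld.MEM @i8  | tail

ISSUED = 4,5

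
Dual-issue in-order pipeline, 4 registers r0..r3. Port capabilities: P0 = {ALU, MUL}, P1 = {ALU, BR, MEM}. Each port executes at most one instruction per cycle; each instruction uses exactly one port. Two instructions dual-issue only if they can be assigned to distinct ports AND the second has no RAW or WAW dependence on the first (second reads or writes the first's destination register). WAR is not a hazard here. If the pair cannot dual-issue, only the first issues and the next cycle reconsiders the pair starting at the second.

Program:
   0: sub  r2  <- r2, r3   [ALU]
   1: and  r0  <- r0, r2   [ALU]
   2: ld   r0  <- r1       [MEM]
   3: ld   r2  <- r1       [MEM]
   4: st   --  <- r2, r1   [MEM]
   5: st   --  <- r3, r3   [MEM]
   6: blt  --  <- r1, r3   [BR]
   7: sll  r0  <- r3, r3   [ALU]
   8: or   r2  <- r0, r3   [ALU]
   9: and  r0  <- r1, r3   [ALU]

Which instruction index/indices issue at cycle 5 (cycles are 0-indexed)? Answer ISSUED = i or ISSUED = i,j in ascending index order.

ISSUED = 5

0. sub @i0  | RAW r2
1. and @i1  | WAW r0
2. ld @i2  | no-port MEM/MEM
3. ld @i3  | no-port MEM/MEM
4. st @i4  | no-port MEM/MEM
5. st @i5  | no-port MEM/BR
6. blt/sll @i6,i7  | pair
7. or/and @i8,i9  | pair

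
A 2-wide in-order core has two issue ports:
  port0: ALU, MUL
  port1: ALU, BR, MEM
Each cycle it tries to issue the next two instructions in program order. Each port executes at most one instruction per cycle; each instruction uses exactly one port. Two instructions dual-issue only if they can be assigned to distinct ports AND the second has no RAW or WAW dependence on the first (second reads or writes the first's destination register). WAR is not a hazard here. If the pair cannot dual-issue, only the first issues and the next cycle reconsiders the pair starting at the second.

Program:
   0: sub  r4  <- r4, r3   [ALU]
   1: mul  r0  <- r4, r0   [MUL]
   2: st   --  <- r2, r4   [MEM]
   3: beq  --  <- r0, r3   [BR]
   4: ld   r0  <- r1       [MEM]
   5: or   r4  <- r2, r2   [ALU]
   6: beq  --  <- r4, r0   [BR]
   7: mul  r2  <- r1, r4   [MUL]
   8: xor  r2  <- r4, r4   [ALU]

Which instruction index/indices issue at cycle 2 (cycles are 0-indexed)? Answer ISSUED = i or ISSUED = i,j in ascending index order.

t=0 i0:sub ; RAW r4
t=1 i1+i2:mul/st ; pair
t=2 i3:beq ; no-port BR/MEM
t=3 i4+i5:ld/or ; pair
t=4 i6+i7:beq/mul ; pair
t=5 i8:xor ; tail

ISSUED = 3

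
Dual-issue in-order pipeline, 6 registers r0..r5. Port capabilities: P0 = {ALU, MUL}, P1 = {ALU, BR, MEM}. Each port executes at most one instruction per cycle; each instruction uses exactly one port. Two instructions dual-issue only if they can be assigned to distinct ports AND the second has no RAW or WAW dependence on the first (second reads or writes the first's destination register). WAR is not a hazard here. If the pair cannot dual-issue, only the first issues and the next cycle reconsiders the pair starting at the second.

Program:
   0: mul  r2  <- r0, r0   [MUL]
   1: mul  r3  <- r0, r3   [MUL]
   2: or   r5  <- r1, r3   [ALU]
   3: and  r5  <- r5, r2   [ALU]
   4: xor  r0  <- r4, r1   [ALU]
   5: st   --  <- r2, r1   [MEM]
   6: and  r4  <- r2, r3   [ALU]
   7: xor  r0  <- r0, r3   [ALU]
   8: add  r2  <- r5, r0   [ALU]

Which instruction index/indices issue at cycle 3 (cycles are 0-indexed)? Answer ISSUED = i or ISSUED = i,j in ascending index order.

ISSUED = 3,4

0. mul.MUL @i0  | no-port MUL/MUL
1. mul.MUL @i1  | RAW r3
2. or.ALU @i2  | RAW+WAW r5
3. and.ALU xor.ALU @i3+i4  | 2-wide
4. st.MEM and.ALU @i5+i6  | 2-wide
5. xor.ALU @i7  | RAW r0
6. add.ALU @i8  | tail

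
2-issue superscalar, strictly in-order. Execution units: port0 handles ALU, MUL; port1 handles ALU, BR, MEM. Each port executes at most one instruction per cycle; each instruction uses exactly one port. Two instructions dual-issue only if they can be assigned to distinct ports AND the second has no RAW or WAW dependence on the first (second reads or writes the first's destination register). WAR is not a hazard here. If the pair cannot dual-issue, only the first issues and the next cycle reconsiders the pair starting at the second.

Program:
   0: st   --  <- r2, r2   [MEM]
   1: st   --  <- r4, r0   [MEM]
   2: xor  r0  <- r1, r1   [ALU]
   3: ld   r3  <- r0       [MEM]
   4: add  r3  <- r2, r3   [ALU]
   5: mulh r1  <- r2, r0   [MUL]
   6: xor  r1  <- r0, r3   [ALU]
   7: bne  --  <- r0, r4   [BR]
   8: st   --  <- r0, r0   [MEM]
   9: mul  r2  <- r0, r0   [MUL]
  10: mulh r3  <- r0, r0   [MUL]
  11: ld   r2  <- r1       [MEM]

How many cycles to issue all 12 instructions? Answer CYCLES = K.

#0 head=0: st i0 no-port MEM/MEM
#1 head=1: st+xor i1+i2 pair
#2 head=3: ld i3 RAW+WAW r3
#3 head=4: add+mulh i4+i5 pair
#4 head=6: xor+bne i6+i7 pair
#5 head=8: st+mul i8+i9 pair
#6 head=10: mulh+ld i10+i11 pair

CYCLES = 7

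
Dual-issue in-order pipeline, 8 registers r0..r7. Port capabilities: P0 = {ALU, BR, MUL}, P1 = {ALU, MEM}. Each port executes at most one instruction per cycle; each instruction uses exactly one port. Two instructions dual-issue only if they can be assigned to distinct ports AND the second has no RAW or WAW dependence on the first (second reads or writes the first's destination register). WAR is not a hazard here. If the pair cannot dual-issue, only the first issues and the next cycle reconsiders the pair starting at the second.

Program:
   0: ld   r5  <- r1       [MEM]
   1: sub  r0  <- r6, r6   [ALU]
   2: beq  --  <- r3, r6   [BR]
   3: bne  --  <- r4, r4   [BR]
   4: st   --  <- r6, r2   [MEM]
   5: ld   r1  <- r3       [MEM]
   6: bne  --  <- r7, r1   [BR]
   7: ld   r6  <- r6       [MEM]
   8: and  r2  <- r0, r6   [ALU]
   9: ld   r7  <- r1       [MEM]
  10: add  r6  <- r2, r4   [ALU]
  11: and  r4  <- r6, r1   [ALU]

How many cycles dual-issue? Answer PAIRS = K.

PAIRS = 4

t=0 i0/i1:ld/sub ; pair
t=1 i2:beq ; no-port BR/BR
t=2 i3/i4:bne/st ; pair
t=3 i5:ld ; RAW r1
t=4 i6/i7:bne/ld ; pair
t=5 i8/i9:and/ld ; pair
t=6 i10:add ; RAW r6
t=7 i11:and ; tail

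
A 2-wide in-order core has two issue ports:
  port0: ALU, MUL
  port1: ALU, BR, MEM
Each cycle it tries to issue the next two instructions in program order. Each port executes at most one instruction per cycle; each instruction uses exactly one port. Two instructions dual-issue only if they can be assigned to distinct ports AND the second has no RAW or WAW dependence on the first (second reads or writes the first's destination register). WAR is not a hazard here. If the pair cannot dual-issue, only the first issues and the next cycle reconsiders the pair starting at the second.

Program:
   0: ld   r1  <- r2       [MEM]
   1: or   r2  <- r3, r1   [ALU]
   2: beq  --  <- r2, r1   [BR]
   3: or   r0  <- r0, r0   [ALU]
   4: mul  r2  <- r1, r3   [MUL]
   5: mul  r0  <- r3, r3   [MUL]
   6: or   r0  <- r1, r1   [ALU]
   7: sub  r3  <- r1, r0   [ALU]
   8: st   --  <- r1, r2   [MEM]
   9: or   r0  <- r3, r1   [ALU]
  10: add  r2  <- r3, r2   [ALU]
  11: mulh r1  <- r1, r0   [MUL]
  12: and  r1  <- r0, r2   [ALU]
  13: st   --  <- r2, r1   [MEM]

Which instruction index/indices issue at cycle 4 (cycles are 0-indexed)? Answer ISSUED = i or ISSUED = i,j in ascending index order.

ISSUED = 5

  cy0 -> i0 (ld) RAW r1
  cy1 -> i1 (or) RAW r2
  cy2 -> i2,i3 (beq;or) pair
  cy3 -> i4 (mul) no-port MUL/MUL
  cy4 -> i5 (mul) WAW r0
  cy5 -> i6 (or) RAW r0
  cy6 -> i7,i8 (sub;st) pair
  cy7 -> i9,i10 (or;add) pair
  cy8 -> i11 (mulh) WAW r1
  cy9 -> i12 (and) RAW r1
  cy10 -> i13 (st) tail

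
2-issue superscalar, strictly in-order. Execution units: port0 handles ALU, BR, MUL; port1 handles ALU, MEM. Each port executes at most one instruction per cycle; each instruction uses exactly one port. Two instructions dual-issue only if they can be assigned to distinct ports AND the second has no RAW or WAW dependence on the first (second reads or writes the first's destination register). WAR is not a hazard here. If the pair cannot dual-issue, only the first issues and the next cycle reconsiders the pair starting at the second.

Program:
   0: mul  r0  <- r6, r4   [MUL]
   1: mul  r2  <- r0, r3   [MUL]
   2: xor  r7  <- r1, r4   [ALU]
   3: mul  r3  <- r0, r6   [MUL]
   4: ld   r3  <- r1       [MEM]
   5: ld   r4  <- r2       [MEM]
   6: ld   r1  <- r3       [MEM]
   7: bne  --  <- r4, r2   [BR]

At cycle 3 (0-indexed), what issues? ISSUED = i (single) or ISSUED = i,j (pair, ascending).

ISSUED = 4

0. mul @i0  | no-port MUL/MUL
1. mul;xor @i1&i2  | pair
2. mul @i3  | WAW r3
3. ld @i4  | no-port MEM/MEM
4. ld @i5  | no-port MEM/MEM
5. ld;bne @i6&i7  | pair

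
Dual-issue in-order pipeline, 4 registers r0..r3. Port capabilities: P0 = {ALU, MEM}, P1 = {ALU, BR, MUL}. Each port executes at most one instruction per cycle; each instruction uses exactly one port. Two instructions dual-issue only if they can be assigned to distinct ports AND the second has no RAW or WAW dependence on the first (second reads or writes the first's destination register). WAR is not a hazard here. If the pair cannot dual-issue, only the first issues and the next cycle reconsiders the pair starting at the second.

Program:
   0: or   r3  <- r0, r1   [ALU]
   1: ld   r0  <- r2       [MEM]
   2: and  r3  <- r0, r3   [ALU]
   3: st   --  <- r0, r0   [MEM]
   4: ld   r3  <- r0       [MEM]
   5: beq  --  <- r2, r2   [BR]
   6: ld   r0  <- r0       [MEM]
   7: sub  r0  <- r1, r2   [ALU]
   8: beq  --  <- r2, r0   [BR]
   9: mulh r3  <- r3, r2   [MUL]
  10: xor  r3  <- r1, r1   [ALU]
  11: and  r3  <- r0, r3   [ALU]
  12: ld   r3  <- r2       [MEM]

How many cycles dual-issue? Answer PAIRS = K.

PAIRS = 3

#0 head=0: or ld i0/i1 pair
#1 head=2: and st i2/i3 pair
#2 head=4: ld beq i4/i5 pair
#3 head=6: ld i6 WAW r0
#4 head=7: sub i7 RAW r0
#5 head=8: beq i8 no-port BR/MUL
#6 head=9: mulh i9 WAW r3
#7 head=10: xor i10 RAW+WAW r3
#8 head=11: and i11 WAW r3
#9 head=12: ld i12 tail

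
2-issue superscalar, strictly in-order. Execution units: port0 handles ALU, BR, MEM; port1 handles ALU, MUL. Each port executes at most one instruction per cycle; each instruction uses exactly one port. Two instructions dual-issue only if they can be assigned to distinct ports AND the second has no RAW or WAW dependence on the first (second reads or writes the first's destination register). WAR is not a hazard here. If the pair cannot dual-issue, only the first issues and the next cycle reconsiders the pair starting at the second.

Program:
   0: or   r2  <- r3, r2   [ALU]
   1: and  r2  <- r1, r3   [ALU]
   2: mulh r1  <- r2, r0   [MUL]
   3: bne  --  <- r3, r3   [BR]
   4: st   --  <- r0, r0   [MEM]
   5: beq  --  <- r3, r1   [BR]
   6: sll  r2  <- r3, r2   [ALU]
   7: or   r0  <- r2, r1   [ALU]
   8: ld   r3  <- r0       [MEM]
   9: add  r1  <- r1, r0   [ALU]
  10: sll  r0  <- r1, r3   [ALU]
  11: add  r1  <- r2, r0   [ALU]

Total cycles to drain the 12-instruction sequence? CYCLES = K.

CYCLES = 9

  cy0 -> i0 (or) WAW r2
  cy1 -> i1 (and) RAW r2
  cy2 -> i2/i3 (mulh bne) dual
  cy3 -> i4 (st) no-port MEM/BR
  cy4 -> i5/i6 (beq sll) dual
  cy5 -> i7 (or) RAW r0
  cy6 -> i8/i9 (ld add) dual
  cy7 -> i10 (sll) RAW r0
  cy8 -> i11 (add) tail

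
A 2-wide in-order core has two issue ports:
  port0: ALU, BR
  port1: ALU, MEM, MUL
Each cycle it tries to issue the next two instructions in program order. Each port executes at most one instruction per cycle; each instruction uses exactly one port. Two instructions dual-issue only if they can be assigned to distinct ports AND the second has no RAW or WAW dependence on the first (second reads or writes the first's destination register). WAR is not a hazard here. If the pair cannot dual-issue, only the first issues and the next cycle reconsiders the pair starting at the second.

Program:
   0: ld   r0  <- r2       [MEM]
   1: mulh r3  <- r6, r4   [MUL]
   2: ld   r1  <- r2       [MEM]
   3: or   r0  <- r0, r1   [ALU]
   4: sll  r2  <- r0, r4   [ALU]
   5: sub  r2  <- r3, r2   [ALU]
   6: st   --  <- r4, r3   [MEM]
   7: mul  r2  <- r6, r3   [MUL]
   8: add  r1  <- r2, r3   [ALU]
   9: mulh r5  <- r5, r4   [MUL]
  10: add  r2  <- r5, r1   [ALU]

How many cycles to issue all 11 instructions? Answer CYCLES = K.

CYCLES = 9

#0 head=0: ld i0 no-port MEM/MUL
#1 head=1: mulh i1 no-port MUL/MEM
#2 head=2: ld i2 RAW r1
#3 head=3: or i3 RAW r0
#4 head=4: sll i4 RAW+WAW r2
#5 head=5: sub;st i5+i6 dual
#6 head=7: mul i7 RAW r2
#7 head=8: add;mulh i8+i9 dual
#8 head=10: add i10 tail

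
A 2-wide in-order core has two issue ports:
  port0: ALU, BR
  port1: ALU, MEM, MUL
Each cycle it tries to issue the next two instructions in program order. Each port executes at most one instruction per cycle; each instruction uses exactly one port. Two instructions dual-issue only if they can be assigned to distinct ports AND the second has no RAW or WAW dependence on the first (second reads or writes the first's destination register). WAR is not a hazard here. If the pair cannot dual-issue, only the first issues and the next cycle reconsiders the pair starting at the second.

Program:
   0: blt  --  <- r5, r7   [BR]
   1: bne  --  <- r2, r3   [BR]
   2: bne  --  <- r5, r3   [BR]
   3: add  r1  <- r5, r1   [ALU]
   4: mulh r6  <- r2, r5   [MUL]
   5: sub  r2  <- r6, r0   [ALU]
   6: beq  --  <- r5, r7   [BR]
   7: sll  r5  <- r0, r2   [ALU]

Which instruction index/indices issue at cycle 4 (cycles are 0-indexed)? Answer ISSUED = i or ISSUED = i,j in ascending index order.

0. blt.BR @i0  | no-port BR/BR
1. bne.BR @i1  | no-port BR/BR
2. bne.BR add.ALU @i2,i3  | dual
3. mulh.MUL @i4  | RAW r6
4. sub.ALU beq.BR @i5,i6  | dual
5. sll.ALU @i7  | tail

ISSUED = 5,6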